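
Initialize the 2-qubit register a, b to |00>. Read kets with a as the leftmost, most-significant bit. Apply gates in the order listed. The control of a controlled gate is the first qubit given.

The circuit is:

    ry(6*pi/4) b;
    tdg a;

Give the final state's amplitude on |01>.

The amplitude on |01> is sqrt(2)/2.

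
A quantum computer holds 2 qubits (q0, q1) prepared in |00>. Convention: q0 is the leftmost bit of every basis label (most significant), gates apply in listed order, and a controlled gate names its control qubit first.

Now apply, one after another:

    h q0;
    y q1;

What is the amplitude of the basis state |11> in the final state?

|11> carries amplitude sqrt(2)*I/2 in the final state.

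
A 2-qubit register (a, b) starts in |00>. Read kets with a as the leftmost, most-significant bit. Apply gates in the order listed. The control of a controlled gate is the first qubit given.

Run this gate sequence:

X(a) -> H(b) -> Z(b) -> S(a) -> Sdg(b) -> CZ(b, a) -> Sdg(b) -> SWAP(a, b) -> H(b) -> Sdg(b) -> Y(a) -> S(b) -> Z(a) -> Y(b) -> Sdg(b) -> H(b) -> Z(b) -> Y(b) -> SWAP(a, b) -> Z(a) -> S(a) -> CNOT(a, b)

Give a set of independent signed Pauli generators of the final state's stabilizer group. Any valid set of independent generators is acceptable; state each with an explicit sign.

The stabilizer group can be generated by +XI, -IX, among other valid generating sets.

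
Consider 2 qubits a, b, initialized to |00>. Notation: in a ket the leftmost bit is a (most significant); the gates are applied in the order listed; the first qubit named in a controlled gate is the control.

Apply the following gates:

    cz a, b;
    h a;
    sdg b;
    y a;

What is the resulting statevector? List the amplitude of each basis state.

After the circuit, the state carries amplitude -sqrt(2)*I/2 on |00>, 0 on |01>, sqrt(2)*I/2 on |10>, 0 on |11>.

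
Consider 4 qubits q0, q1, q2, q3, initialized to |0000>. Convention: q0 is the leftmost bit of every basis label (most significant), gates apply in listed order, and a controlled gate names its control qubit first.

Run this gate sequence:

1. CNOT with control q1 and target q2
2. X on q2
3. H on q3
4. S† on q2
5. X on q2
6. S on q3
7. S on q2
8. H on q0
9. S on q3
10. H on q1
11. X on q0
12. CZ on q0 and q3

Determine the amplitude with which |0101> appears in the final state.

The amplitude on |0101> is sqrt(2)*I/4.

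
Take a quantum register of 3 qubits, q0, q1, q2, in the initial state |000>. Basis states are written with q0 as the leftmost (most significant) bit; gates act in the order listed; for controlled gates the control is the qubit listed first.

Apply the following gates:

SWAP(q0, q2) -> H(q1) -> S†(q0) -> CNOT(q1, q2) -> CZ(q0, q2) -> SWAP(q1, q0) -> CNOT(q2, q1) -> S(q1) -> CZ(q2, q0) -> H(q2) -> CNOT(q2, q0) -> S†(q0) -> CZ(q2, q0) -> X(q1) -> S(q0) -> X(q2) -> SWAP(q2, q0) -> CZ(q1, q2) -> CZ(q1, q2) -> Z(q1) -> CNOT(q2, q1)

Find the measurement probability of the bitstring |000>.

The probability of measuring |000> is 1/4. Key observation: the block from step 18 through step 19 cancels to the identity and can be dropped.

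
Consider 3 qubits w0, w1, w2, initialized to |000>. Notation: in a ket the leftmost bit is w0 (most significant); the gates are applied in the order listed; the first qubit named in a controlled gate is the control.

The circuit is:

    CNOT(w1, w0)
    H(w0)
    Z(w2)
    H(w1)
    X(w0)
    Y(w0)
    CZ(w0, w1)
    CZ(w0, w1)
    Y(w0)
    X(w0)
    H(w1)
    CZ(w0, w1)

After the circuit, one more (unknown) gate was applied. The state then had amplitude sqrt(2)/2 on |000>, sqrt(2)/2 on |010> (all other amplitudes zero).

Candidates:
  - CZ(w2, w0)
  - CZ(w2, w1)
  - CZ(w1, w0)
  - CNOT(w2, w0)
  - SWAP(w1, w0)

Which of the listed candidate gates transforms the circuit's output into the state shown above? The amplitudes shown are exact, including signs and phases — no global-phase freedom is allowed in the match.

The applied gate was SWAP(w1, w0). Key observation: steps 4-11 multiply out to the identity, so the circuit reduces to the remaining gates.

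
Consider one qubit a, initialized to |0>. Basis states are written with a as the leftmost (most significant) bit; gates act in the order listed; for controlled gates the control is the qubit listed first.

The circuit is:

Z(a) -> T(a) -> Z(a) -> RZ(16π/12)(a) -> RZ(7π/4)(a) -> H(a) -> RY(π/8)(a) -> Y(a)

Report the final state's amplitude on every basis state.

The resulting statevector has amplitude -exp(23*I*pi/24)*sin(5*pi/16) on |0>, exp(23*I*pi/24)*sin(3*pi/16) on |1>.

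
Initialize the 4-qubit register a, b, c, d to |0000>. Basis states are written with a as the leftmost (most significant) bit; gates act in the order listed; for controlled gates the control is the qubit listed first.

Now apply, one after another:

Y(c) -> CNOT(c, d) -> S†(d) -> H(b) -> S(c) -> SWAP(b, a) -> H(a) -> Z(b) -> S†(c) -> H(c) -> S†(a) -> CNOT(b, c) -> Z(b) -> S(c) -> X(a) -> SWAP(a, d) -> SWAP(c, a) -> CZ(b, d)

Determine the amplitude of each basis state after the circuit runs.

After the circuit, the state carries amplitude sqrt(2)/2 on |0011>, -sqrt(2)*I/2 on |1011>, and 0 on every other basis state.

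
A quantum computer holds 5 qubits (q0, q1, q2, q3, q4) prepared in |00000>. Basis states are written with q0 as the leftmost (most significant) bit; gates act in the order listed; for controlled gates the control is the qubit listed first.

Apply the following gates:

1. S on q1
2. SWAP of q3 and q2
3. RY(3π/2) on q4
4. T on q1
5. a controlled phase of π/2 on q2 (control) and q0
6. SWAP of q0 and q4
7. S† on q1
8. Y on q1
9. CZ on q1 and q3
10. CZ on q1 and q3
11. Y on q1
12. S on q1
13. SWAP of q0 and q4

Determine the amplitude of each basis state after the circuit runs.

After the circuit, the state carries amplitude -sqrt(2)/2 on |00000>, sqrt(2)/2 on |00001>, and 0 on every other basis state. Key observation: gates 6-13 undo each other exactly, leaving only the rest of the circuit to track.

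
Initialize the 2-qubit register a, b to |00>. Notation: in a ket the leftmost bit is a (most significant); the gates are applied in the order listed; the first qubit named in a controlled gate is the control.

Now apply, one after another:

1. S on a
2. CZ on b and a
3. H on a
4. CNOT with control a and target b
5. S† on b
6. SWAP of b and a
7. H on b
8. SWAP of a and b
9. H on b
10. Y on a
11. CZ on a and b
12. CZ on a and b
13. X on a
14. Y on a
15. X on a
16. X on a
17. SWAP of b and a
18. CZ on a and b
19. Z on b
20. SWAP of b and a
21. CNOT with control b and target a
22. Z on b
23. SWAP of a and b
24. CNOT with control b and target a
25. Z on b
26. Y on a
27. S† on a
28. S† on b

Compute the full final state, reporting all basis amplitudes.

The resulting statevector has amplitude sqrt(2)*(1 - I)/4 on |00>, sqrt(2)*(1 - I)/4 on |01>, sqrt(2)*(-1 - I)/4 on |10>, sqrt(2)*(1 + I)/4 on |11>. Key observation: the block from step 15 through step 16 cancels to the identity and can be dropped.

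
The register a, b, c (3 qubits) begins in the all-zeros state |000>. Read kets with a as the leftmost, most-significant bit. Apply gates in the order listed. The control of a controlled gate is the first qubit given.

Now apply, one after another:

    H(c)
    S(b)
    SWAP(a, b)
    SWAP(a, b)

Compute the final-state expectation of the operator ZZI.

The expectation value of ZZI is 1. Key observation: steps 3-4 multiply out to the identity, so the circuit reduces to the remaining gates.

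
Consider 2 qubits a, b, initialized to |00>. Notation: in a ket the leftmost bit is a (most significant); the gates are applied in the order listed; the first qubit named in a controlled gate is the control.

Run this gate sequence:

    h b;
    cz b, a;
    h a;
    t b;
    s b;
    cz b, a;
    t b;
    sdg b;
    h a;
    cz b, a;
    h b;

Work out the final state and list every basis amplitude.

The resulting statevector has amplitude 1/2 on |00>, 1/2 on |01>, -I/2 on |10>, I/2 on |11>.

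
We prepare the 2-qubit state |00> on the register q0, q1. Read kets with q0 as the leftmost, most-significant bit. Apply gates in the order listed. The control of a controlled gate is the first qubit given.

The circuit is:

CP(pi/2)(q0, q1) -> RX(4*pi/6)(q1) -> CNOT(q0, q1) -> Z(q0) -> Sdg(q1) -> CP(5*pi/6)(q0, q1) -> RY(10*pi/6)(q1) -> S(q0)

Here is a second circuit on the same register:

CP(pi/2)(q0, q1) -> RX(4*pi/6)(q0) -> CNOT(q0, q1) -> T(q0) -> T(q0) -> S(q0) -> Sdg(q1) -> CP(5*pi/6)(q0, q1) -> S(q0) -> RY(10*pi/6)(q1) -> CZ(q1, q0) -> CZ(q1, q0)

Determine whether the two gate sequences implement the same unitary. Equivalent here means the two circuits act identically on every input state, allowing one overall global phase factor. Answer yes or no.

No — the two circuits implement different unitaries, even allowing a global phase.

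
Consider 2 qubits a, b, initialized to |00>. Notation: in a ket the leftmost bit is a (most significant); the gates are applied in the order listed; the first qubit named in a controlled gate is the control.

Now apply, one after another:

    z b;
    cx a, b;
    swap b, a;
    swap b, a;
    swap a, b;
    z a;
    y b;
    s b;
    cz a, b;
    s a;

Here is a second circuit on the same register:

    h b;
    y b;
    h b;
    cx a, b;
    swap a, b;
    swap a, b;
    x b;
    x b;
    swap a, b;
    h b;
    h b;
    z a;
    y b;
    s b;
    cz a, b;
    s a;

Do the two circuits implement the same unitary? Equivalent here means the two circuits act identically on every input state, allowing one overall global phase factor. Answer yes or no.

No — the two circuits implement different unitaries, even allowing a global phase.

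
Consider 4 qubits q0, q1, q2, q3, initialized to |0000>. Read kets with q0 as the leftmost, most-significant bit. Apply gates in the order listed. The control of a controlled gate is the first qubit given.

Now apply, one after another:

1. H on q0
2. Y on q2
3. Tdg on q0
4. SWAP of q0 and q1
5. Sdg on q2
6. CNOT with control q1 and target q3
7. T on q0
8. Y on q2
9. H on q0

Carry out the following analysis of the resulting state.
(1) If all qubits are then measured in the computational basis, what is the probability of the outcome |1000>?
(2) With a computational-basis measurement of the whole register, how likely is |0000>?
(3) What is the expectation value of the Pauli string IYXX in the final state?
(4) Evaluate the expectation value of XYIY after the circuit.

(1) The probability of measuring |1000> is 1/4.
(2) Outcome |0000> occurs with probability 1/4.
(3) The expectation value of IYXX is 0.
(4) The observable XYIY averages to -sqrt(2)/2.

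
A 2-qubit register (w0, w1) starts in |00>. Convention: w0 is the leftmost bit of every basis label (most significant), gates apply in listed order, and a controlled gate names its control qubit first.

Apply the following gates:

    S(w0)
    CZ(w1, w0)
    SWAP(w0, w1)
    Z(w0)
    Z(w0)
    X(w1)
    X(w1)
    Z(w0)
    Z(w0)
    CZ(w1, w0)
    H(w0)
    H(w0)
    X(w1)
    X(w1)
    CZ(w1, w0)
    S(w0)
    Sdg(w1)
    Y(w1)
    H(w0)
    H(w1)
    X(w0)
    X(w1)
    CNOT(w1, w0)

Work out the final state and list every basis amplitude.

The final amplitudes are -I/2 on |00>, I/2 on |01>, -I/2 on |10>, I/2 on |11>.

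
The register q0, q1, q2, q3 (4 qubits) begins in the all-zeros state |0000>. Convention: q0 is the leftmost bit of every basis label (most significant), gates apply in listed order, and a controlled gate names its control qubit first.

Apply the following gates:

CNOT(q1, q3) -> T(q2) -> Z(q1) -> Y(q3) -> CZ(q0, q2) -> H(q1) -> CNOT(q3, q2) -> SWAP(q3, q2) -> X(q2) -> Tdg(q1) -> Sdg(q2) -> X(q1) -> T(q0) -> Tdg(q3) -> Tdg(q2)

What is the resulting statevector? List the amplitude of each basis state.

The final amplitudes are sqrt(2)/2 on |0001>, sqrt(2)*exp(I*pi/4)/2 on |0101>, and 0 on every other basis state.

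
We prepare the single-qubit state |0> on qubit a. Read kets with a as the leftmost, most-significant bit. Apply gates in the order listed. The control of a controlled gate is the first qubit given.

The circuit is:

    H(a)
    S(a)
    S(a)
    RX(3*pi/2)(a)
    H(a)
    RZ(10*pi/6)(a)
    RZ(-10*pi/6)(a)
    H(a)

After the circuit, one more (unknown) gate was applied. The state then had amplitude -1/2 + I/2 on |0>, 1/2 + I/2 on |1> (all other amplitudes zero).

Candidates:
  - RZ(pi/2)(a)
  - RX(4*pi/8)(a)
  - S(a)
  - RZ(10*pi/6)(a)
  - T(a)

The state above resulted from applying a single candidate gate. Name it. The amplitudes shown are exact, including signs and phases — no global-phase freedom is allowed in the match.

The unique candidate consistent with the amplitudes is S(a). Key observation: steps 5-8 multiply out to the identity, so the circuit reduces to the remaining gates.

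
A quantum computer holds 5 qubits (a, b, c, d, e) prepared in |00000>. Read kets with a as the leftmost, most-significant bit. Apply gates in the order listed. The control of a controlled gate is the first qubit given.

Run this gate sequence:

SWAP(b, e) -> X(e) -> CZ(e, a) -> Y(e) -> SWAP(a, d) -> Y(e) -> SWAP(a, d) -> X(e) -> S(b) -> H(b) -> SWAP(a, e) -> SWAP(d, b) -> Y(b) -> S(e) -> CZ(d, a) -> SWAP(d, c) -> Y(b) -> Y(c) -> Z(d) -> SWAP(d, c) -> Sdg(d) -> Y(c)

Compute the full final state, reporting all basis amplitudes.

The final amplitudes are sqrt(2)/2 on |00100>, sqrt(2)*I/2 on |00110>, and 0 on every other basis state.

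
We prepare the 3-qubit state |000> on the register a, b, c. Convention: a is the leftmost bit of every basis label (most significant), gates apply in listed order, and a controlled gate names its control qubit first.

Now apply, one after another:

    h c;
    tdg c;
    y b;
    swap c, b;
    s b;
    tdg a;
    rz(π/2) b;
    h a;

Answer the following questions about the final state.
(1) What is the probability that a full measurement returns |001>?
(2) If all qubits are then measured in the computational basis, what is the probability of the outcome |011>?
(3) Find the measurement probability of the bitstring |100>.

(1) The probability of measuring |001> is 1/4.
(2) The probability of measuring |011> is 1/4.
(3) The probability of measuring |100> is 0.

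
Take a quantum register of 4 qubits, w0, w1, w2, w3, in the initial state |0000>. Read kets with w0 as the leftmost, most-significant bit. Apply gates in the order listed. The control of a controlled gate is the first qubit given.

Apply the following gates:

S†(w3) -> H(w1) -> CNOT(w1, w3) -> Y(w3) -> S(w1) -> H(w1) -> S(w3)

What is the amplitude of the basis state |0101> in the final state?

The amplitude on |0101> is -1/2.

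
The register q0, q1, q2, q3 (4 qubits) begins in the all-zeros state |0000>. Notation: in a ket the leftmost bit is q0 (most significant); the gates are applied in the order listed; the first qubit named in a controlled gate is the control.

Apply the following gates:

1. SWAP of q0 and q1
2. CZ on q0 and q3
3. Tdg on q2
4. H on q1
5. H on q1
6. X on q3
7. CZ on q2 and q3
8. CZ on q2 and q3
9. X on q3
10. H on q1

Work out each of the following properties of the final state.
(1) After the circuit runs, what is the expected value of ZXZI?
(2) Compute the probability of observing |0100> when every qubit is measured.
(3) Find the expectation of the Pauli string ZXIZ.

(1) The expectation value of ZXZI is 1. Key observation: steps 5-10 multiply out to the identity, so the circuit reduces to the remaining gates.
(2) Outcome |0100> occurs with probability 1/2.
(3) The observable ZXIZ averages to 1.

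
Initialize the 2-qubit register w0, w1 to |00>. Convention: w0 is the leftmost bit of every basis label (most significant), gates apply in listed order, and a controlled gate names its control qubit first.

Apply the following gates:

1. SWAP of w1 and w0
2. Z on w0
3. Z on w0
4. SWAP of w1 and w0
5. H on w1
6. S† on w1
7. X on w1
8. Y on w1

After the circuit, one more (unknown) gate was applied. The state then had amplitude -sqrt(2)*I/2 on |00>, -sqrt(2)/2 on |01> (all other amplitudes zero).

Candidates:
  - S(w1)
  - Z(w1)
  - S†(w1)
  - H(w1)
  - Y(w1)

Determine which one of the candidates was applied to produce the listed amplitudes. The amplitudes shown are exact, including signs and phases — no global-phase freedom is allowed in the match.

It was Z(w1) that produced the state shown.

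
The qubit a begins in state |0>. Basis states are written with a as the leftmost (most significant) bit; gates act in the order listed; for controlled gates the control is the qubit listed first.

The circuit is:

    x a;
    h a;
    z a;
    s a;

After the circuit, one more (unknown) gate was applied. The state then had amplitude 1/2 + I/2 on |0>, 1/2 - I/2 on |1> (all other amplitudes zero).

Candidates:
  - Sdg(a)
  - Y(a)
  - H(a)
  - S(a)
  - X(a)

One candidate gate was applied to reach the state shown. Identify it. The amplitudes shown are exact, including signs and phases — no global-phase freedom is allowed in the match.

It was H(a) that produced the state shown.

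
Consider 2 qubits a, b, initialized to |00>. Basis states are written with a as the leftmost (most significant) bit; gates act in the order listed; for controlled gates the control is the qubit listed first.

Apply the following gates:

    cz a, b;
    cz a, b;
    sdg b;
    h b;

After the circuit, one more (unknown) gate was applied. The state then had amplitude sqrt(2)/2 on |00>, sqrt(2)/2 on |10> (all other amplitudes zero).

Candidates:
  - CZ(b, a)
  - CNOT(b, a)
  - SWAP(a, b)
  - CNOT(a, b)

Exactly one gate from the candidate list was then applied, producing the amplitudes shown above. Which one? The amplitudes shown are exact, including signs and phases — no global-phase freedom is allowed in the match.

The unique candidate consistent with the amplitudes is SWAP(a, b). Key observation: gates 1-2 undo each other exactly, leaving only the rest of the circuit to track.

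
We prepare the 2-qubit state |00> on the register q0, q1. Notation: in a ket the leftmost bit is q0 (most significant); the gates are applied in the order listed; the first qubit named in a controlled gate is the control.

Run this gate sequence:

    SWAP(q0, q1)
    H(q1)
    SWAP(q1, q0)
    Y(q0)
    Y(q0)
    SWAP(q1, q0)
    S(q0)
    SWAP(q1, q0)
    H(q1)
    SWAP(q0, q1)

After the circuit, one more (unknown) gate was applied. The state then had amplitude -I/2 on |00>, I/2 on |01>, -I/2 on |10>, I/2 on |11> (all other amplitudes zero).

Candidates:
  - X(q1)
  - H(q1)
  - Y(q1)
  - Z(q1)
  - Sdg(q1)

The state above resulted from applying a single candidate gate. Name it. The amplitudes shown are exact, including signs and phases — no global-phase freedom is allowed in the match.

It was Y(q1) that produced the state shown.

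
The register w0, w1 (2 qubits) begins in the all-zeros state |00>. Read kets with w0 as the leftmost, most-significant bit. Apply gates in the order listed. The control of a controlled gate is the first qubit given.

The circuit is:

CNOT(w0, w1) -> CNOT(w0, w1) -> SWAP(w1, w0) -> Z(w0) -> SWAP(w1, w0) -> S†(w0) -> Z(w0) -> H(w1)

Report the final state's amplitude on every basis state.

The final amplitudes are sqrt(2)/2 on |00>, sqrt(2)/2 on |01>, 0 on |10>, 0 on |11>.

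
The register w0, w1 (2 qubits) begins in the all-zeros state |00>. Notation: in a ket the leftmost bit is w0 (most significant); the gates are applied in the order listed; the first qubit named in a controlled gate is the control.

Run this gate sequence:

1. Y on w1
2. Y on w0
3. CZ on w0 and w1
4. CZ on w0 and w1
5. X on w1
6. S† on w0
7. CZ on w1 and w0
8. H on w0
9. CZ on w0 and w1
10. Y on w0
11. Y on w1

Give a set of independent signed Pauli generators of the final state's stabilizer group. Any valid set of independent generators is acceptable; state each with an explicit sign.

The stabilizer group can be generated by +XI, -IZ, among other valid generating sets.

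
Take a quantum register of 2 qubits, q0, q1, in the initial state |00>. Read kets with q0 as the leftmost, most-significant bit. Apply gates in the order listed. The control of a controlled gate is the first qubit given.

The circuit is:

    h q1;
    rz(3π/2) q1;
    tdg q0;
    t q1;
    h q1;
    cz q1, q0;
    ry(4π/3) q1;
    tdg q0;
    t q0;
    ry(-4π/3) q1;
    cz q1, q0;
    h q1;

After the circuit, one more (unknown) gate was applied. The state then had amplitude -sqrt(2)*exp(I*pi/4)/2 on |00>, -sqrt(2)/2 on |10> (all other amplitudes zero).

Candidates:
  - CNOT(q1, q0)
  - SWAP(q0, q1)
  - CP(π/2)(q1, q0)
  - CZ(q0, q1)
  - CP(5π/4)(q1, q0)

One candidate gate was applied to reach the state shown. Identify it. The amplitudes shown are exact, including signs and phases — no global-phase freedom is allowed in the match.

The unique candidate consistent with the amplitudes is SWAP(q0, q1). Key observation: the block from step 5 through step 12 cancels to the identity and can be dropped.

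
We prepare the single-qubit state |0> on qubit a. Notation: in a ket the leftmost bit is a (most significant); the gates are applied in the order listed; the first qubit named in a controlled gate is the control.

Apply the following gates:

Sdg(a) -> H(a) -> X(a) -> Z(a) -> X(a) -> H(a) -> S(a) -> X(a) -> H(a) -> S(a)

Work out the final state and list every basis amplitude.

The final amplitudes are -sqrt(2)*I/2 on |0>, sqrt(2)/2 on |1>.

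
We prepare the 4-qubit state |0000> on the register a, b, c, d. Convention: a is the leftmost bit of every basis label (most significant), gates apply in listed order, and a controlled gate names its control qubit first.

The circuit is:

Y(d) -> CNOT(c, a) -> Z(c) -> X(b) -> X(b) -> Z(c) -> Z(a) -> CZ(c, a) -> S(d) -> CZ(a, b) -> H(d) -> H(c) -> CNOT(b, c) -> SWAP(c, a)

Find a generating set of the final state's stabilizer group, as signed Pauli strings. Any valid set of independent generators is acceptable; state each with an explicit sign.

The final state is stabilized by the group generated by +XIII, -IIIX, +IZII, +IIZI; other independent generating sets are equally valid. Key observation: the block from step 3 through step 6 cancels to the identity and can be dropped.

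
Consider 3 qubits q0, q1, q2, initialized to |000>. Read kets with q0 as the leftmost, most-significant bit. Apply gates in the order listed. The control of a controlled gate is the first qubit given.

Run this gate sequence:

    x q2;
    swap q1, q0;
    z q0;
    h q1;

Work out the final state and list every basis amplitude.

The final amplitudes are sqrt(2)/2 on |001>, sqrt(2)/2 on |011>, and 0 on every other basis state.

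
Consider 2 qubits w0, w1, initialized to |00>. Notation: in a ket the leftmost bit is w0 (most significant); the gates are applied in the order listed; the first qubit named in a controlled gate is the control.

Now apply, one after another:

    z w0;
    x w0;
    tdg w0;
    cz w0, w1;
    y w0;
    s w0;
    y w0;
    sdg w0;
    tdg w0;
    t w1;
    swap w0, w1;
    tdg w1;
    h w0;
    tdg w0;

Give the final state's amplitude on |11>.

The final state's coefficient on |11> equals sqrt(2)*I/2.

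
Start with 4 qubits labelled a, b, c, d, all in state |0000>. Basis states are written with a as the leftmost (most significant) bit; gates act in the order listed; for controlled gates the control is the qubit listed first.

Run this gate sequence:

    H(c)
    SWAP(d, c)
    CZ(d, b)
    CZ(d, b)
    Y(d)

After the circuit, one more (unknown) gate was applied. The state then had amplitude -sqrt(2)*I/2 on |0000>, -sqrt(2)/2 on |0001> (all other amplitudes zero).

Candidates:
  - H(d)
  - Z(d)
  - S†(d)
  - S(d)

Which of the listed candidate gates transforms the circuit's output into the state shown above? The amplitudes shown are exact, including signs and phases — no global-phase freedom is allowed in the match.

It was S(d) that produced the state shown. Key observation: the block from step 3 through step 4 cancels to the identity and can be dropped.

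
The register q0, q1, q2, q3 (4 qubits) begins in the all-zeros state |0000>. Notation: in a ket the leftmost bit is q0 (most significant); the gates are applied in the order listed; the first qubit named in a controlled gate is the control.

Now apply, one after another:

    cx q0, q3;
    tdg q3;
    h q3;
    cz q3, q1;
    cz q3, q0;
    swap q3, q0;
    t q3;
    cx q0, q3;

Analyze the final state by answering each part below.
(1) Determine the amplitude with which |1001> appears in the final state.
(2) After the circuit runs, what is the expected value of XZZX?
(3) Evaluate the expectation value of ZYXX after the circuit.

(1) The amplitude on |1001> is sqrt(2)/2.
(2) The expectation value of XZZX is 1.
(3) The observable ZYXX averages to 0.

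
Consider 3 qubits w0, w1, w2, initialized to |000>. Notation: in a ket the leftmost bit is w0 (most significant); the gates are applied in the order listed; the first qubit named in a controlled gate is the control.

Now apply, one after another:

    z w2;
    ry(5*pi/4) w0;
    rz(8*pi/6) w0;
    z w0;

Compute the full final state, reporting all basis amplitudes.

After the circuit, the state carries amplitude sqrt(2 - sqrt(2))*exp(I*pi/3)/2 on |000>, -sqrt(sqrt(2) + 2)*exp(2*I*pi/3)/2 on |100>, and 0 on every other basis state.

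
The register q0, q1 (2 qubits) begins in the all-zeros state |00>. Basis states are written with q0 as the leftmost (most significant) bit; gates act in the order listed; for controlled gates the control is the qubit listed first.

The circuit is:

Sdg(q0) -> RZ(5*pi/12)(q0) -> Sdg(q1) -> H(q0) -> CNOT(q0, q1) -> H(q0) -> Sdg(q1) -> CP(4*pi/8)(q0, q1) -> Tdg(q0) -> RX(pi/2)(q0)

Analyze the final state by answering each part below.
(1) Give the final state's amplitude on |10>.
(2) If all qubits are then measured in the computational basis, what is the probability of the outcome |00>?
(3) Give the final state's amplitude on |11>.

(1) |10> carries amplitude sqrt(2)*(-1 + exp(3*I*pi/4))*exp(13*I*pi/24)/4 in the final state.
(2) Outcome |00> occurs with probability 1/4 - sqrt(2)/8.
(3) The final state's coefficient on |11> equals sqrt(2)*(1 + exp(I*pi/4))*exp(13*I*pi/24)/4.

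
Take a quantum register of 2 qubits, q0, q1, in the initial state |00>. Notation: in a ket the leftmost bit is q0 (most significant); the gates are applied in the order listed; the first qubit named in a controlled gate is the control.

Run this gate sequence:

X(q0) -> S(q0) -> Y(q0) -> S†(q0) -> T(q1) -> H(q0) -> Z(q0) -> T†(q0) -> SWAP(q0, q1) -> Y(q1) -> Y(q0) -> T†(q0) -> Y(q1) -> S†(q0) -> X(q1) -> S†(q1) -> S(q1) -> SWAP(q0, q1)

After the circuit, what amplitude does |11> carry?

The final state's coefficient on |11> equals -sqrt(2)*exp(3*I*pi/4)/2.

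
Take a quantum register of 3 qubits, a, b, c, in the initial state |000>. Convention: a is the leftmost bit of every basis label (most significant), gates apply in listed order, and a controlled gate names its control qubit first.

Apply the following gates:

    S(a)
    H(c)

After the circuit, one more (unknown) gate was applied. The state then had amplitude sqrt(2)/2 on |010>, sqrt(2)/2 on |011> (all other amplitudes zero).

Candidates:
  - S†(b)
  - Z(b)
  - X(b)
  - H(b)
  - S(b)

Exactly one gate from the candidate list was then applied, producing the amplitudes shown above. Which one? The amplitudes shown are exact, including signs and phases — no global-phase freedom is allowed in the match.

The applied gate was X(b).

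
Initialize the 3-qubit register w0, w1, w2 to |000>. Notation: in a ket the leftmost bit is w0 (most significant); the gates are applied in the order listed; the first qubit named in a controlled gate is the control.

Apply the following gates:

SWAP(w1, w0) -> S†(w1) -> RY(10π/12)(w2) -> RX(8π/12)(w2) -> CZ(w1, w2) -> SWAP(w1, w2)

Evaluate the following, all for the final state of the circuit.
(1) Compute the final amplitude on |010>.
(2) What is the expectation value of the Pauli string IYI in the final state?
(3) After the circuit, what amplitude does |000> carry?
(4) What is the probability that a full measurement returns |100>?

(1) The final state's coefficient on |010> equals (1 - I)*(sqrt(2)*(2 - I) + sqrt(6)*I)/8.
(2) The observable IYI averages to 3/4.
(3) The final state's coefficient on |000> equals (1 - I)*(sqrt(6) + sqrt(2)*(1 - 2*I))/8.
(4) Outcome |100> occurs with probability 0.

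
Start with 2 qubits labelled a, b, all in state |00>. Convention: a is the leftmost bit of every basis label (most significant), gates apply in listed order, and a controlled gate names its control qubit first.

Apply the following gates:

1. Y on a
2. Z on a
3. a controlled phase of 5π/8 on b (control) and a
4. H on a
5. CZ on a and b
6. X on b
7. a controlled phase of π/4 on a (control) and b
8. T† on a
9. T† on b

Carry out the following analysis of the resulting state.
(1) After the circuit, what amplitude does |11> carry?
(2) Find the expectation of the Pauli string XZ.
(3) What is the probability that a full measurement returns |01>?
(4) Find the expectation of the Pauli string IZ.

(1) |11> carries amplitude sqrt(2)*exp(I*pi/4)/2 in the final state.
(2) In the final state, XZ has expectation 1.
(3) The probability of measuring |01> is 1/2.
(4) The observable IZ averages to -1.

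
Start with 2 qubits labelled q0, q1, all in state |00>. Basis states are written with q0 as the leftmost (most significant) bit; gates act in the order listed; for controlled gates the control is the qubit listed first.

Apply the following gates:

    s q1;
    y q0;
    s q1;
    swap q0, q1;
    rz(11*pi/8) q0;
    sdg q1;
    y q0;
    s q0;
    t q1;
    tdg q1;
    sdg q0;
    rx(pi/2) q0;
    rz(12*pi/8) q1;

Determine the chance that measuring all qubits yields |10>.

Outcome |10> occurs with probability 0. Key observation: gates 8-11 undo each other exactly, leaving only the rest of the circuit to track.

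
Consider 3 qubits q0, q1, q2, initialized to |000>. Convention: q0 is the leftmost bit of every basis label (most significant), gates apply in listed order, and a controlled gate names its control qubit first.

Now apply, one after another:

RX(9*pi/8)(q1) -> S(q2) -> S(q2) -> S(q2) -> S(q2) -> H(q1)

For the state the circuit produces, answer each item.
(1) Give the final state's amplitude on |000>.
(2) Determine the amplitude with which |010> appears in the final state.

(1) The final state's coefficient on |000> equals -sqrt(2)*(sin(pi/16) + I*cos(pi/16))/2.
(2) The amplitude on |010> is sqrt(2)*(-sin(pi/16) + I*cos(pi/16))/2.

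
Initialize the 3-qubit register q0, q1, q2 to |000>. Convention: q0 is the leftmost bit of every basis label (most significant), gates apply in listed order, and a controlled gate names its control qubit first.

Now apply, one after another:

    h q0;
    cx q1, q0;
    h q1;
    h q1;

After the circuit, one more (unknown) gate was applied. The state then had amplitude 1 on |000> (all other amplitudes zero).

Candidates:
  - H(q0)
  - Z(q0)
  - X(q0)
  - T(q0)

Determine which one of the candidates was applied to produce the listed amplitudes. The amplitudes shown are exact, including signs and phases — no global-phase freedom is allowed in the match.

The applied gate was H(q0). Key observation: steps 3-4 multiply out to the identity, so the circuit reduces to the remaining gates.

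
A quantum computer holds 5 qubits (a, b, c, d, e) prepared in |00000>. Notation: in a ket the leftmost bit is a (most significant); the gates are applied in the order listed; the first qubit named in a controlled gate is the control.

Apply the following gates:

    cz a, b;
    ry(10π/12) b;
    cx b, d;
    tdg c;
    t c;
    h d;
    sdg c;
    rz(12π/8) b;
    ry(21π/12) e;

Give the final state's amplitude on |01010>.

The final state's coefficient on |01010> equals (1 + sqrt(3))*sqrt(sqrt(2) + 2)*exp(3*I*pi/4)/8.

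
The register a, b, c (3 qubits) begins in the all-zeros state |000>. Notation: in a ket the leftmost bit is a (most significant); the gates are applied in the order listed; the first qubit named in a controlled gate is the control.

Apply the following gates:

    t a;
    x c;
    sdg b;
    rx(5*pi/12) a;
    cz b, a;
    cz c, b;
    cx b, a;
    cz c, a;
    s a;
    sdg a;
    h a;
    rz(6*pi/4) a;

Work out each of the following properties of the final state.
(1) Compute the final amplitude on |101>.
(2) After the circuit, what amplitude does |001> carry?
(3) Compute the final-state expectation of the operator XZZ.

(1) |101> carries amplitude -sqrt(4 - 2*sqrt(2))*exp(I*pi/4)/8 + sqrt(12 - 6*sqrt(2))*exp(3*I*pi/4)/8 + sqrt(2*sqrt(2) + 4)*exp(3*I*pi/4)/8 + sqrt(6*sqrt(2) + 12)*exp(I*pi/4)/8 in the final state.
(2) The final state's coefficient on |001> equals -sqrt(6*sqrt(2) + 12)*exp(3*I*pi/4)/8 - sqrt(2*sqrt(2) + 4)*exp(I*pi/4)/8 - sqrt(12 - 6*sqrt(2))*exp(I*pi/4)/8 + sqrt(4 - 2*sqrt(2))*exp(3*I*pi/4)/8.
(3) In the final state, XZZ has expectation sqrt(2)/4 + sqrt(6)/4.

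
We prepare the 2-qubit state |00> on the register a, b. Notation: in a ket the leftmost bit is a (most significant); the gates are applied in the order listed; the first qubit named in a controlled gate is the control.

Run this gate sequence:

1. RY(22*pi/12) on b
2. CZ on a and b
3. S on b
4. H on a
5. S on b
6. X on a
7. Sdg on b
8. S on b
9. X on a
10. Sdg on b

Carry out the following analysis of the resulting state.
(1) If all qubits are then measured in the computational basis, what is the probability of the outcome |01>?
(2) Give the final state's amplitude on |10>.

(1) Outcome |01> occurs with probability 1/4 - sqrt(3)/8. Key observation: the block from step 5 through step 10 cancels to the identity and can be dropped.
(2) The amplitude on |10> is -sqrt(3)/4 - 1/4.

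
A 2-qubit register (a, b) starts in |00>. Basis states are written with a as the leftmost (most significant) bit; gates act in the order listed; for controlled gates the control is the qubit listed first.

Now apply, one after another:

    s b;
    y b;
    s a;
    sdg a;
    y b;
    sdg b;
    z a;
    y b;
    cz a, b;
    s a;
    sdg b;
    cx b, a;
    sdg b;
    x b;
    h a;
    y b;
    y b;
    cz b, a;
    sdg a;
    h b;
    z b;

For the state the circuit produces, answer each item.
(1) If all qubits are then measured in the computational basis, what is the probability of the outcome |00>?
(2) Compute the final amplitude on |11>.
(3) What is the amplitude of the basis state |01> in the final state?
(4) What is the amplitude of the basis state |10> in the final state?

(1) Outcome |00> occurs with probability 1/4. Key observation: the block from step 1 through step 6 cancels to the identity and can be dropped.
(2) The amplitude on |11> is -1/2.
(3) |01> carries amplitude I/2 in the final state.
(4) The amplitude on |10> is 1/2.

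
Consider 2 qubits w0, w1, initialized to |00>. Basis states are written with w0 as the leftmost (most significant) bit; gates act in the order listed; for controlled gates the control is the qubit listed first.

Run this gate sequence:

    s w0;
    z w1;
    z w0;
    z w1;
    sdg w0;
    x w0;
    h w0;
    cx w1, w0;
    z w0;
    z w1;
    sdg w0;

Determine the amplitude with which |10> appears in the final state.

|10> carries amplitude -sqrt(2)*I/2 in the final state.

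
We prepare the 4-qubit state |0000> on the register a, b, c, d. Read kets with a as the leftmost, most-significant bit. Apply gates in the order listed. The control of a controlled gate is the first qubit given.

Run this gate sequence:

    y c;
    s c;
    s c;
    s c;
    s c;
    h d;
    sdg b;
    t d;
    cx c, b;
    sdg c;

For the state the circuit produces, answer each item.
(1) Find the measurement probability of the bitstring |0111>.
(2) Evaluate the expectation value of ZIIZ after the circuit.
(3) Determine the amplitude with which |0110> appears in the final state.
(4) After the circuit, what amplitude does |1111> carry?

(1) The probability of measuring |0111> is 1/2.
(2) In the final state, ZIIZ has expectation 0.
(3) |0110> carries amplitude sqrt(2)/2 in the final state.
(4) The final state's coefficient on |1111> equals 0.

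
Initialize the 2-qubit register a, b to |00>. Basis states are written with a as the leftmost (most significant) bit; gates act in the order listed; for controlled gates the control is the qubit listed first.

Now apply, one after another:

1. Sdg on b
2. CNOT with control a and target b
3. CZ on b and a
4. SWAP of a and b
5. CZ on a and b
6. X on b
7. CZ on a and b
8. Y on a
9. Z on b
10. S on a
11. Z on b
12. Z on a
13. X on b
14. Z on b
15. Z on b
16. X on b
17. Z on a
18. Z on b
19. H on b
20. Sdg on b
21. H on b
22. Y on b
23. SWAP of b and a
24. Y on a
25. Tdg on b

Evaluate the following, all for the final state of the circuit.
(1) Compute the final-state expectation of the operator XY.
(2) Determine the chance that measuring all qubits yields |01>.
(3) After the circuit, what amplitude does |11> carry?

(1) In the final state, XY has expectation 0. Key observation: the block from step 11 through step 18 cancels to the identity and can be dropped.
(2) A full measurement returns |01> with probability 1/2.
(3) |11> carries amplitude (-1 + I)*exp(3*I*pi/4)/2 in the final state.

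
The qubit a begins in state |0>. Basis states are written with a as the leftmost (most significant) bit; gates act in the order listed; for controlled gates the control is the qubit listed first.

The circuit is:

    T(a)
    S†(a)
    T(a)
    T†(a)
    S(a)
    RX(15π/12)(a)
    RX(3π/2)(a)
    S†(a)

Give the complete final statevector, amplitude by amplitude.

After the circuit, the state carries amplitude sqrt(2)*(-sqrt(sqrt(2) + 2) + sqrt(2 - sqrt(2)))/4 on |0>, sqrt(2)*(sqrt(2 - sqrt(2)) + sqrt(sqrt(2) + 2))/4 on |1>. Key observation: the block from step 2 through step 5 cancels to the identity and can be dropped.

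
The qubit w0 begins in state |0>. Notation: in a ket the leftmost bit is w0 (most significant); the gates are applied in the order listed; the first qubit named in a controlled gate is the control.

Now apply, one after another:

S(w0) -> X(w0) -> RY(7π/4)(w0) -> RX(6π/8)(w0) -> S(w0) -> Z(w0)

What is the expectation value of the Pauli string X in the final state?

The expectation value of X is 1/2.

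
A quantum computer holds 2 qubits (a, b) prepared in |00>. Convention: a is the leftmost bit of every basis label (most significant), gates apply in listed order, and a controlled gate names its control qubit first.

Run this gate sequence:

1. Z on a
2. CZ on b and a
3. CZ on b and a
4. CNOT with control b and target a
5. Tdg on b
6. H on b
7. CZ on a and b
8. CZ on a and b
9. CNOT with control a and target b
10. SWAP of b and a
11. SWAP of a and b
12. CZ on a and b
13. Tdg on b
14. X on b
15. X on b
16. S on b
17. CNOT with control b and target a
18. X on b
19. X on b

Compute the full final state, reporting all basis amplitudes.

The final amplitudes are sqrt(2)/2 on |00>, 0 on |01>, 0 on |10>, sqrt(2)*exp(I*pi/4)/2 on |11>. Key observation: gates 14-15 undo each other exactly, leaving only the rest of the circuit to track.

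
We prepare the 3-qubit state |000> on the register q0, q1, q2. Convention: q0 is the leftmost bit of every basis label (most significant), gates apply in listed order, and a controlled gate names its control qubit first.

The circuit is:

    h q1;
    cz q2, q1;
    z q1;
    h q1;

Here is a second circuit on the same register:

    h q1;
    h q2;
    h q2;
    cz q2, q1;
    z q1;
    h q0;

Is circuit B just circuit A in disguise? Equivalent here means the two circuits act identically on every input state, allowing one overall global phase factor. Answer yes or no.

No: there is an input state on which the two circuits produce genuinely different outputs (not merely differing by a phase).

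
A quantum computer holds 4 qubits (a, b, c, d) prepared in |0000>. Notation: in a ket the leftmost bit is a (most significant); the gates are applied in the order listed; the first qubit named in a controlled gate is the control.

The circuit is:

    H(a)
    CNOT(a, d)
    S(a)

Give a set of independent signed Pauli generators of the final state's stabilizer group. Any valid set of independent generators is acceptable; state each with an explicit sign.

The final state is stabilized by the group generated by +XIIY, +ZIIZ, +IZII, +IIZI; other independent generating sets are equally valid.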